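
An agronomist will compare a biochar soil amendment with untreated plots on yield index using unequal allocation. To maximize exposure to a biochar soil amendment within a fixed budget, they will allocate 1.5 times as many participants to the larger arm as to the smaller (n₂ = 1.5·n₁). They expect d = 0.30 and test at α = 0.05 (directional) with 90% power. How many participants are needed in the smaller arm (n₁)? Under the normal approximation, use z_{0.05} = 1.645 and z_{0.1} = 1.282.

n₁ = 159

With allocation ratio k = n₂/n₁ = 1.5, Var(x̄₁−x̄₂) = σ²(1/n₁ + 1/(k·n₁)) = σ²·(k+1)/(k·n₁).
So n₁ = (1 + 1/k)·((z_{α} + z_β)/d)² = 1.667 × (2.927/0.30)².
n₁ = 1.667 × 95.19 = 158.7.
Round up: n₁ = 159, giving n₂ = ⌈1.5 × 159⌉ = ⌈238.5⌉ = 239.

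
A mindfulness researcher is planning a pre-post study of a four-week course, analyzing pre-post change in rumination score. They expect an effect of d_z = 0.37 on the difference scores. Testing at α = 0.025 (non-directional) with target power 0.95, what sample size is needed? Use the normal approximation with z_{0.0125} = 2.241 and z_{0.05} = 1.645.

n = 111 pairs

For a paired (one-sample on differences) test: n = ((z_{α/2} + z_β) / d)².
z_{α/2} + z_β = 2.241 + 1.645 = 3.886.
n = (3.886 / 0.37)² = 10.503² = 110.31.
Round up.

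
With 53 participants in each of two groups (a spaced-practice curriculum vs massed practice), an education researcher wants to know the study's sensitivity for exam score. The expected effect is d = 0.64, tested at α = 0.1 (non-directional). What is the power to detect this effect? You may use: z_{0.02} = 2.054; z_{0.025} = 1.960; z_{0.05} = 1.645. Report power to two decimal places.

For two equal groups, power = Φ(d·√(n/2) − z_{α/2}).
d·√(n/2) = 0.64 × √(53/2) = 0.64 × 5.148 = 3.295.
z_β = 3.295 − 1.645 = 1.650.
Power = Φ(1.650) = 0.950.

power ≈ 0.95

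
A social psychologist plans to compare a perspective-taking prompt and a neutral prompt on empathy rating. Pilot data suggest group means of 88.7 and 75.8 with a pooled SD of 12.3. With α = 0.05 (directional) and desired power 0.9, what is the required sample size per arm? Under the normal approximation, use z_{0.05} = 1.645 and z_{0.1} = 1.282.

n = 16 per group

Cohen's d = |M₁ − M₂| / SD_pooled = |88.7 − 75.8| / 12.3 = 12.9 / 12.3 = 1.049.
For two independent groups with equal n: n = 2·((z_{α} + z_β) / d)².
z_{α} + z_β = 1.645 + 1.282 = 2.927.
n = 2 × (2.927 / 1.049)² = 2 × 2.790² = 2 × 7.79 = 15.6.
Round up to the next whole participant.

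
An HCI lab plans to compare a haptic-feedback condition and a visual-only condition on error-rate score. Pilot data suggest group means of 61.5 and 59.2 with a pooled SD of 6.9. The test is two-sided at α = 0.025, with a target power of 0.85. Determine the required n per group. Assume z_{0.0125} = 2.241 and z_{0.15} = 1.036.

n = 194 per group

Cohen's d = |M₁ − M₂| / SD_pooled = |61.5 − 59.2| / 6.9 = 2.3 / 6.9 = 0.333.
For two independent groups with equal n: n = 2·((z_{α/2} + z_β) / d)².
z_{α/2} + z_β = 2.241 + 1.036 = 3.277.
n = 2 × (3.277 / 0.333)² = 2 × 9.841² = 2 × 96.84 = 193.7.
Round up to the next whole participant.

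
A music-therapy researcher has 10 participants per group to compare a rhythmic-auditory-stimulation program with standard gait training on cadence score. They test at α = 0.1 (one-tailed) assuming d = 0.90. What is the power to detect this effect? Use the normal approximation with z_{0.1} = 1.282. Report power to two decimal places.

For two equal groups, power = Φ(d·√(n/2) − z_{α}).
d·√(n/2) = 0.90 × √(10/2) = 0.90 × 2.236 = 2.012.
z_β = 2.012 − 1.282 = 0.730.
Power = Φ(0.730) = 0.767.

power ≈ 0.77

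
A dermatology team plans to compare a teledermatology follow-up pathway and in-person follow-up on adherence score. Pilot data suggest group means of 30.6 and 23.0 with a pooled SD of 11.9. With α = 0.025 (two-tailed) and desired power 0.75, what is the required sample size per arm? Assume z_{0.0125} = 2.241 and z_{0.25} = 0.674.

Cohen's d = |M₁ − M₂| / SD_pooled = |30.6 − 23.0| / 11.9 = 7.6 / 11.9 = 0.639.
For two independent groups with equal n: n = 2·((z_{α/2} + z_β) / d)².
z_{α/2} + z_β = 2.241 + 0.674 = 2.915.
n = 2 × (2.915 / 0.639)² = 2 × 4.562² = 2 × 20.81 = 41.6.
Round up to the next whole participant.

n = 42 per group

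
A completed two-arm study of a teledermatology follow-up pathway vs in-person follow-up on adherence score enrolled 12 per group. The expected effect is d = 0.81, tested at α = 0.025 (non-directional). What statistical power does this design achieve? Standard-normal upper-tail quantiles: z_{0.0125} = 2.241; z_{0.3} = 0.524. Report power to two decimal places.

power ≈ 0.40

For two equal groups, power = Φ(d·√(n/2) − z_{α/2}).
d·√(n/2) = 0.81 × √(12/2) = 0.81 × 2.449 = 1.984.
z_β = 1.984 − 2.241 = -0.257.
Power = Φ(-0.257) = 0.399.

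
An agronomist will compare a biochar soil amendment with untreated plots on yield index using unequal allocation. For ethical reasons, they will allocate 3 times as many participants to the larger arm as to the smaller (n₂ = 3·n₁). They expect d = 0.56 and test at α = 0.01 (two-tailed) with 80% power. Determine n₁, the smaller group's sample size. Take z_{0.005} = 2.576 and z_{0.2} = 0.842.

n₁ = 50

With allocation ratio k = n₂/n₁ = 3, Var(x̄₁−x̄₂) = σ²(1/n₁ + 1/(k·n₁)) = σ²·(k+1)/(k·n₁).
So n₁ = (1 + 1/k)·((z_{α/2} + z_β)/d)² = 1.333 × (3.418/0.56)².
n₁ = 1.333 × 37.25 = 49.7.
Round up: n₁ = 50, giving n₂ = 3 × 50 = 150.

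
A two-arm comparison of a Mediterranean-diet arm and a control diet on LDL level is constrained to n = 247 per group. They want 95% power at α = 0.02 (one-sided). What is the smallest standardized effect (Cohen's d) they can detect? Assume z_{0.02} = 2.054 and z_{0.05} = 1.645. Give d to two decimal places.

d_min ≈ 0.33

For two independent groups of n = 247 each: d_min = (z_{α} + z_β)·√(2/n).
z-sum = 2.054 + 1.645 = 3.699.
d_min = 3.699 × √(2/247) = 3.699 × 0.0900 = 0.333.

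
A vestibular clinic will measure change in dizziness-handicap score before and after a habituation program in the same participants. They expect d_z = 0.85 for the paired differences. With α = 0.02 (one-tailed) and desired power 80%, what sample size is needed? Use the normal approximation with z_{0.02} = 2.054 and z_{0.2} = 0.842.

For a paired (one-sample on differences) test: n = ((z_{α} + z_β) / d)².
z_{α} + z_β = 2.054 + 0.842 = 2.896.
n = (2.896 / 0.85)² = 3.407² = 11.61.
Round up.

n = 12 pairs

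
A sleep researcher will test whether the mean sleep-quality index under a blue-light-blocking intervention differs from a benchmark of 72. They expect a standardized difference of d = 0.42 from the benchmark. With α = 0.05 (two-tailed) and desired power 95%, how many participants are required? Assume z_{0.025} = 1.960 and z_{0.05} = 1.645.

For a one-sample test: n = ((z_{α/2} + z_β) / d)².
z_{α/2} + z_β = 1.960 + 1.645 = 3.605.
n = (3.605 / 0.42)² = 8.583² = 73.67.
Round up.

n = 74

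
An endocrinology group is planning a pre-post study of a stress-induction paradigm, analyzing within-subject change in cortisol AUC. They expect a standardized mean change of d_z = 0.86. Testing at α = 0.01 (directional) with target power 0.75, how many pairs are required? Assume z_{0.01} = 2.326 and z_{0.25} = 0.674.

For a paired (one-sample on differences) test: n = ((z_{α} + z_β) / d)².
z_{α} + z_β = 2.326 + 0.674 = 3.000.
n = (3.000 / 0.86)² = 3.488² = 12.17.
Round up.

n = 13 pairs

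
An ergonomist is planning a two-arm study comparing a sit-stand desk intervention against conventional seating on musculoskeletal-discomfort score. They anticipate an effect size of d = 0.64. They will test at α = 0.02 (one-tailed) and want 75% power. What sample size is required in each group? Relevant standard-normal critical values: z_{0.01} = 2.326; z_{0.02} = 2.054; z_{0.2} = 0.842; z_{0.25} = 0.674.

n = 37 per group

For two independent groups with equal n: n = 2·((z_{α} + z_β) / d)².
z_{α} + z_β = 2.054 + 0.674 = 2.728.
n = 2 × (2.728 / 0.64)² = 2 × 4.263² = 2 × 18.17 = 36.3.
Round up to the next whole participant.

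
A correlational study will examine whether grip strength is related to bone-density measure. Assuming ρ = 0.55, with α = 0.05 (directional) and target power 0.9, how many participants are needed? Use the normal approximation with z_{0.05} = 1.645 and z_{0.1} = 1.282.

n = 26

Fisher's z: C = ½·ln((1+r)/(1−r)) = ½·ln(3.4444) = 0.6184.
n = ((z_{α} + z_β)/C)² + 3.
(1.645 + 1.282) / 0.6184 = 2.927 / 0.6184 = 4.733.
n = 4.733² + 3 = 22.40 + 3 = 25.4.
Round up.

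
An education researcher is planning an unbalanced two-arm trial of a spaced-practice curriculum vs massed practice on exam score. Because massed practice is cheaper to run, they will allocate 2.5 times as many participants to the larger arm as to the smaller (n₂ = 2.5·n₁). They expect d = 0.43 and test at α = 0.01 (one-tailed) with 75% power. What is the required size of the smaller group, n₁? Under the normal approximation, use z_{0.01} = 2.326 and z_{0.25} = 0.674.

n₁ = 69

With allocation ratio k = n₂/n₁ = 2.5, Var(x̄₁−x̄₂) = σ²(1/n₁ + 1/(k·n₁)) = σ²·(k+1)/(k·n₁).
So n₁ = (1 + 1/k)·((z_{α} + z_β)/d)² = 1.400 × (3.000/0.43)².
n₁ = 1.400 × 48.67 = 68.1.
Round up: n₁ = 69, giving n₂ = ⌈2.5 × 69⌉ = ⌈172.5⌉ = 173.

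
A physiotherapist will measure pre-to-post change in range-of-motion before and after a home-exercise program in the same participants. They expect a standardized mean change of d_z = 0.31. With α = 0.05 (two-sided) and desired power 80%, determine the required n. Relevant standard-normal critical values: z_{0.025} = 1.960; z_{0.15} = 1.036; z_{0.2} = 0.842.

n = 82 pairs

For a paired (one-sample on differences) test: n = ((z_{α/2} + z_β) / d)².
z_{α/2} + z_β = 1.960 + 0.842 = 2.802.
n = (2.802 / 0.31)² = 9.039² = 81.70.
Round up.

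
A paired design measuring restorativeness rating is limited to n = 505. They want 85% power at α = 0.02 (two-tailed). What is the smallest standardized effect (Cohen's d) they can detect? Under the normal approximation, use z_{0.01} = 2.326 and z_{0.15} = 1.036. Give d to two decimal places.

For a single sample (or paired design) of n = 505: d_min = (z_{α/2} + z_β)/√n.
z-sum = 2.326 + 1.036 = 3.362.
d_min = 3.362 / √505 = 3.362 / 22.472 = 0.150.

d_min ≈ 0.15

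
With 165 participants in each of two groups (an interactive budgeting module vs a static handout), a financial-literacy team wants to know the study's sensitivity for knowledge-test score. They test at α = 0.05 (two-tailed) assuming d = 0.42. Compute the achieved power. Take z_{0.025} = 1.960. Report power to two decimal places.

For two equal groups, power = Φ(d·√(n/2) − z_{α/2}).
d·√(n/2) = 0.42 × √(165/2) = 0.42 × 9.083 = 3.815.
z_β = 3.815 − 1.960 = 1.855.
Power = Φ(1.855) = 0.968.

power ≈ 0.97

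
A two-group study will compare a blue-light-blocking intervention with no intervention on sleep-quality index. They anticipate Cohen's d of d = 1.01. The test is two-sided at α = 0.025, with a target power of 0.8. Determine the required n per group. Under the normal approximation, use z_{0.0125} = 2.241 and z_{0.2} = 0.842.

n = 19 per group

For two independent groups with equal n: n = 2·((z_{α/2} + z_β) / d)².
z_{α/2} + z_β = 2.241 + 0.842 = 3.083.
n = 2 × (3.083 / 1.01)² = 2 × 3.052² = 2 × 9.32 = 18.6.
Round up to the next whole participant.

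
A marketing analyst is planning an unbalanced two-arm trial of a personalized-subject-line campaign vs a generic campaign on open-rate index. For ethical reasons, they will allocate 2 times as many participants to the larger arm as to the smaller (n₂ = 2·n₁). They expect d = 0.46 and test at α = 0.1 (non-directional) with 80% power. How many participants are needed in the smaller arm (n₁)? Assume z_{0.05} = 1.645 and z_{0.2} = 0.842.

n₁ = 44

With allocation ratio k = n₂/n₁ = 2, Var(x̄₁−x̄₂) = σ²(1/n₁ + 1/(k·n₁)) = σ²·(k+1)/(k·n₁).
So n₁ = (1 + 1/k)·((z_{α/2} + z_β)/d)² = 1.500 × (2.487/0.46)².
n₁ = 1.500 × 29.23 = 43.8.
Round up: n₁ = 44, giving n₂ = 2 × 44 = 88.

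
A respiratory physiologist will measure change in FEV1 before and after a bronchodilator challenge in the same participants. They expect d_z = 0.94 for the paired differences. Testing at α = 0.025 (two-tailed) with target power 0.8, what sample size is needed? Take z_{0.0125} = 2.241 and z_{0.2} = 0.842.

n = 11 pairs

For a paired (one-sample on differences) test: n = ((z_{α/2} + z_β) / d)².
z_{α/2} + z_β = 2.241 + 0.842 = 3.083.
n = (3.083 / 0.94)² = 3.280² = 10.76.
Round up.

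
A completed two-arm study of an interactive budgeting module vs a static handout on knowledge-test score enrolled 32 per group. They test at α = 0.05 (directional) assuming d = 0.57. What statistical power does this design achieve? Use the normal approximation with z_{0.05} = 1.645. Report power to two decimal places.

For two equal groups, power = Φ(d·√(n/2) − z_{α}).
d·√(n/2) = 0.57 × √(32/2) = 0.57 × 4.000 = 2.280.
z_β = 2.280 − 1.645 = 0.635.
Power = Φ(0.635) = 0.737.

power ≈ 0.74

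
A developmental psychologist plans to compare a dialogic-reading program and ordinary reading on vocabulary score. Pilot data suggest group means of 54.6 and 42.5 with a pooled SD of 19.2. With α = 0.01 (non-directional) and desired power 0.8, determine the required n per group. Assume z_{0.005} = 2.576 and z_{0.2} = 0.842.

n = 59 per group

Cohen's d = |M₁ − M₂| / SD_pooled = |54.6 − 42.5| / 19.2 = 12.1 / 19.2 = 0.630.
For two independent groups with equal n: n = 2·((z_{α/2} + z_β) / d)².
z_{α/2} + z_β = 2.576 + 0.842 = 3.418.
n = 2 × (3.418 / 0.630)² = 2 × 5.425² = 2 × 29.43 = 58.9.
Round up to the next whole participant.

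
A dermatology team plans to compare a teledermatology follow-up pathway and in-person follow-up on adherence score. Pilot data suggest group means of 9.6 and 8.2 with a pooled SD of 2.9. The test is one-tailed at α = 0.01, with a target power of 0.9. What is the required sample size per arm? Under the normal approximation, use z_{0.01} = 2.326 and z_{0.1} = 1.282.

Cohen's d = |M₁ − M₂| / SD_pooled = |9.6 − 8.2| / 2.9 = 1.4 / 2.9 = 0.483.
For two independent groups with equal n: n = 2·((z_{α} + z_β) / d)².
z_{α} + z_β = 2.326 + 1.282 = 3.608.
n = 2 × (3.608 / 0.483)² = 2 × 7.470² = 2 × 55.80 = 111.6.
Round up to the next whole participant.

n = 112 per group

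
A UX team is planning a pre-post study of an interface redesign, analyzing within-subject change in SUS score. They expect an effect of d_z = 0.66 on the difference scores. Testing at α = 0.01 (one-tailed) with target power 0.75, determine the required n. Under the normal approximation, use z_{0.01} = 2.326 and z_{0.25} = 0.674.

For a paired (one-sample on differences) test: n = ((z_{α} + z_β) / d)².
z_{α} + z_β = 2.326 + 0.674 = 3.000.
n = (3.000 / 0.66)² = 4.545² = 20.66.
Round up.

n = 21 pairs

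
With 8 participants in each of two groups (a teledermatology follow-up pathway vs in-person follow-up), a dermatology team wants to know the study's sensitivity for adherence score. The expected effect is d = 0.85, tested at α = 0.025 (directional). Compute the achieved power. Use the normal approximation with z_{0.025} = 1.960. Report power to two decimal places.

For two equal groups, power = Φ(d·√(n/2) − z_{α}).
d·√(n/2) = 0.85 × √(8/2) = 0.85 × 2.000 = 1.700.
z_β = 1.700 − 1.960 = -0.260.
Power = Φ(-0.260) = 0.397.

power ≈ 0.40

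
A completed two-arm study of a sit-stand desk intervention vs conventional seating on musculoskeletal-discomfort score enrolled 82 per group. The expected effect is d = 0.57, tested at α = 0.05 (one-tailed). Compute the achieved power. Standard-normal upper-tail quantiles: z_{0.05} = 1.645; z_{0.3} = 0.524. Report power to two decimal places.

For two equal groups, power = Φ(d·√(n/2) − z_{α}).
d·√(n/2) = 0.57 × √(82/2) = 0.57 × 6.403 = 3.650.
z_β = 3.650 − 1.645 = 2.005.
Power = Φ(2.005) = 0.978.

power ≈ 0.98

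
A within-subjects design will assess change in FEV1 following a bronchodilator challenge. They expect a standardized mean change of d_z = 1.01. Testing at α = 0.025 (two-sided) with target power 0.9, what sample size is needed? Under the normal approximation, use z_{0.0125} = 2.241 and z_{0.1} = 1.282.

n = 13 pairs

For a paired (one-sample on differences) test: n = ((z_{α/2} + z_β) / d)².
z_{α/2} + z_β = 2.241 + 1.282 = 3.523.
n = (3.523 / 1.01)² = 3.488² = 12.17.
Round up.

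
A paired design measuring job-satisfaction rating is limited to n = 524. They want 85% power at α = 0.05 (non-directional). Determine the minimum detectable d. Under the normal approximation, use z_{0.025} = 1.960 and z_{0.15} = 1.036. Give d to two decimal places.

For a single sample (or paired design) of n = 524: d_min = (z_{α/2} + z_β)/√n.
z-sum = 1.960 + 1.036 = 2.996.
d_min = 2.996 / √524 = 2.996 / 22.891 = 0.131.

d_min ≈ 0.13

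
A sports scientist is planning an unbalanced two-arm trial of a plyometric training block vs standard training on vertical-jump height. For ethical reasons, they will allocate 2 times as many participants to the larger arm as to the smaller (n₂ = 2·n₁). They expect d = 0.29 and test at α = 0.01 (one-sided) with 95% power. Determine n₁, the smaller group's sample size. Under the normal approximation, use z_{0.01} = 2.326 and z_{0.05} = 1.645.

With allocation ratio k = n₂/n₁ = 2, Var(x̄₁−x̄₂) = σ²(1/n₁ + 1/(k·n₁)) = σ²·(k+1)/(k·n₁).
So n₁ = (1 + 1/k)·((z_{α} + z_β)/d)² = 1.500 × (3.971/0.29)².
n₁ = 1.500 × 187.50 = 281.3.
Round up: n₁ = 282, giving n₂ = 2 × 282 = 564.

n₁ = 282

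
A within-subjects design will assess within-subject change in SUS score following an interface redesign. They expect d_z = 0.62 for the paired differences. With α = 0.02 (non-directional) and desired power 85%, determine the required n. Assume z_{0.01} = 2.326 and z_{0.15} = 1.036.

For a paired (one-sample on differences) test: n = ((z_{α/2} + z_β) / d)².
z_{α/2} + z_β = 2.326 + 1.036 = 3.362.
n = (3.362 / 0.62)² = 5.423² = 29.40.
Round up.

n = 30 pairs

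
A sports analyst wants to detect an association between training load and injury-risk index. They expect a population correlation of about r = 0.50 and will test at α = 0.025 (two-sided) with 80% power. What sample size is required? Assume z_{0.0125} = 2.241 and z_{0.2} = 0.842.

Fisher's z: C = ½·ln((1+r)/(1−r)) = ½·ln(3.0000) = 0.5493.
n = ((z_{α/2} + z_β)/C)² + 3.
(2.241 + 0.842) / 0.5493 = 3.083 / 0.5493 = 5.613.
n = 5.613² + 3 = 31.50 + 3 = 34.5.
Round up.

n = 35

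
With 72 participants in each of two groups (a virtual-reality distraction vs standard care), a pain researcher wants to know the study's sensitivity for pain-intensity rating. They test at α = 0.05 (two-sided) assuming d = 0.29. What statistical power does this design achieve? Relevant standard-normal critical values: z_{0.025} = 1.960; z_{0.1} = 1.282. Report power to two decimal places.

For two equal groups, power = Φ(d·√(n/2) − z_{α/2}).
d·√(n/2) = 0.29 × √(72/2) = 0.29 × 6.000 = 1.740.
z_β = 1.740 − 1.960 = -0.220.
Power = Φ(-0.220) = 0.413.

power ≈ 0.41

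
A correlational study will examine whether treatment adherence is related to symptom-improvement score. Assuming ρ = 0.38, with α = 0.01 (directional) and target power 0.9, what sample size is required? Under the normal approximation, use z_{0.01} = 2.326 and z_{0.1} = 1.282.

Fisher's z: C = ½·ln((1+r)/(1−r)) = ½·ln(2.2258) = 0.4001.
n = ((z_{α} + z_β)/C)² + 3.
(2.326 + 1.282) / 0.4001 = 3.608 / 0.4001 = 9.018.
n = 9.018² + 3 = 81.32 + 3 = 84.3.
Round up.

n = 85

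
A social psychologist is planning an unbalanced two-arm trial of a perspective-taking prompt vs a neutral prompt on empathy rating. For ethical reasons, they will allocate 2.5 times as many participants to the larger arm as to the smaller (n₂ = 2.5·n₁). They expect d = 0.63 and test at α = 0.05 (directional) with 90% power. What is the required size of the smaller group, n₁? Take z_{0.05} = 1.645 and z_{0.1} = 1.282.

n₁ = 31

With allocation ratio k = n₂/n₁ = 2.5, Var(x̄₁−x̄₂) = σ²(1/n₁ + 1/(k·n₁)) = σ²·(k+1)/(k·n₁).
So n₁ = (1 + 1/k)·((z_{α} + z_β)/d)² = 1.400 × (2.927/0.63)².
n₁ = 1.400 × 21.59 = 30.2.
Round up: n₁ = 31, giving n₂ = ⌈2.5 × 31⌉ = ⌈77.5⌉ = 78.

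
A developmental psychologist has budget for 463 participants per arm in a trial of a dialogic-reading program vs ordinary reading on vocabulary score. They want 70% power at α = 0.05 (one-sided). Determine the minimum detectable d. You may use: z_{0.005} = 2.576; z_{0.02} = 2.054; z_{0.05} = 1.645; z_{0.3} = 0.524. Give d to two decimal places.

For two independent groups of n = 463 each: d_min = (z_{α} + z_β)·√(2/n).
z-sum = 1.645 + 0.524 = 2.169.
d_min = 2.169 × √(2/463) = 2.169 × 0.0657 = 0.143.

d_min ≈ 0.14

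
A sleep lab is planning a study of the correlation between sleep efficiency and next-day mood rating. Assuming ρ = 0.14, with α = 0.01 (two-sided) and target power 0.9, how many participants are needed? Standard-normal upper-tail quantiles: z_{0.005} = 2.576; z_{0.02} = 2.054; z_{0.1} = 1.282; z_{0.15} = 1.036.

Fisher's z: C = ½·ln((1+r)/(1−r)) = ½·ln(1.3256) = 0.1409.
n = ((z_{α/2} + z_β)/C)² + 3.
(2.576 + 1.282) / 0.1409 = 3.858 / 0.1409 = 27.381.
n = 27.381² + 3 = 749.73 + 3 = 752.7.
Round up.

n = 753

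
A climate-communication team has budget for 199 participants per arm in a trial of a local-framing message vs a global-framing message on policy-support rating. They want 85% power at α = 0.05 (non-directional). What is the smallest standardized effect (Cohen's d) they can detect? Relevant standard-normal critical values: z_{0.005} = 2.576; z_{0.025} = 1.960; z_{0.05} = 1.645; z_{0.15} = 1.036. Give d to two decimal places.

For two independent groups of n = 199 each: d_min = (z_{α/2} + z_β)·√(2/n).
z-sum = 1.960 + 1.036 = 2.996.
d_min = 2.996 × √(2/199) = 2.996 × 0.1003 = 0.300.

d_min ≈ 0.30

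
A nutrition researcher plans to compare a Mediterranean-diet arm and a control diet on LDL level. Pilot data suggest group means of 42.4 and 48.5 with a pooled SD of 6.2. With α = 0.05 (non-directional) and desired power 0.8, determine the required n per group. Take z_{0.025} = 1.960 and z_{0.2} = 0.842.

Cohen's d = |M₁ − M₂| / SD_pooled = |42.4 − 48.5| / 6.2 = 6.1 / 6.2 = 0.984.
For two independent groups with equal n: n = 2·((z_{α/2} + z_β) / d)².
z_{α/2} + z_β = 1.960 + 0.842 = 2.802.
n = 2 × (2.802 / 0.984)² = 2 × 2.848² = 2 × 8.11 = 16.2.
Round up to the next whole participant.

n = 17 per group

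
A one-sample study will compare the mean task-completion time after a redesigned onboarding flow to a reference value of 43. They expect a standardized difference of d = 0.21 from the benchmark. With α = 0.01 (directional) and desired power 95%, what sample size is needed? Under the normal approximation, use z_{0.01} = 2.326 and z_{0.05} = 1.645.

For a one-sample test: n = ((z_{α} + z_β) / d)².
z_{α} + z_β = 2.326 + 1.645 = 3.971.
n = (3.971 / 0.21)² = 18.910² = 357.57.
Round up.

n = 358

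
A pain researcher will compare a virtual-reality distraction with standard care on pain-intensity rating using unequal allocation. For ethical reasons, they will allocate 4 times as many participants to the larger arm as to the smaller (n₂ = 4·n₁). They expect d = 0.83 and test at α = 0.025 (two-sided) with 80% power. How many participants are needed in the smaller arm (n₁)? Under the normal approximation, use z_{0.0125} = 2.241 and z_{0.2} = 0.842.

With allocation ratio k = n₂/n₁ = 4, Var(x̄₁−x̄₂) = σ²(1/n₁ + 1/(k·n₁)) = σ²·(k+1)/(k·n₁).
So n₁ = (1 + 1/k)·((z_{α/2} + z_β)/d)² = 1.250 × (3.083/0.83)².
n₁ = 1.250 × 13.80 = 17.2.
Round up: n₁ = 18, giving n₂ = 4 × 18 = 72.

n₁ = 18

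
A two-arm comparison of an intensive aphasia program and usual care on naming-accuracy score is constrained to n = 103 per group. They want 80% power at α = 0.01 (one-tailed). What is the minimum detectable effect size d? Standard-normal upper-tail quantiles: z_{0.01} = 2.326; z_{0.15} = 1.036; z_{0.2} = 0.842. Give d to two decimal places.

For two independent groups of n = 103 each: d_min = (z_{α} + z_β)·√(2/n).
z-sum = 2.326 + 0.842 = 3.168.
d_min = 3.168 × √(2/103) = 3.168 × 0.1393 = 0.441.

d_min ≈ 0.44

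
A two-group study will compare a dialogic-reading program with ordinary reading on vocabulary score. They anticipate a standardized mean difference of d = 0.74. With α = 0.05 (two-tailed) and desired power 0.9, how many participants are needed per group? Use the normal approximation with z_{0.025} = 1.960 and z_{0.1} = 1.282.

For two independent groups with equal n: n = 2·((z_{α/2} + z_β) / d)².
z_{α/2} + z_β = 1.960 + 1.282 = 3.242.
n = 2 × (3.242 / 0.74)² = 2 × 4.381² = 2 × 19.19 = 38.4.
Round up to the next whole participant.

n = 39 per group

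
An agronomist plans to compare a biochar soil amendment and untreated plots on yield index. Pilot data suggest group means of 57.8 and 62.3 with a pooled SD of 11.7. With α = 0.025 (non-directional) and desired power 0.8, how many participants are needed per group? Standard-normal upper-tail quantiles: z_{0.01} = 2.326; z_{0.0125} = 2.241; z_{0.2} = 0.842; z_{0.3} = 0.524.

n = 129 per group

Cohen's d = |M₁ − M₂| / SD_pooled = |57.8 − 62.3| / 11.7 = 4.5 / 11.7 = 0.385.
For two independent groups with equal n: n = 2·((z_{α/2} + z_β) / d)².
z_{α/2} + z_β = 2.241 + 0.842 = 3.083.
n = 2 × (3.083 / 0.385)² = 2 × 8.008² = 2 × 64.12 = 128.2.
Round up to the next whole participant.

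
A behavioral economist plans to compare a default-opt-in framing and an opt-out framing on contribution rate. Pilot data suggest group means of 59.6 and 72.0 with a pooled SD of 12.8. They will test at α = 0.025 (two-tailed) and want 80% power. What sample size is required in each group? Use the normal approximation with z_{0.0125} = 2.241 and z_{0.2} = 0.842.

Cohen's d = |M₁ − M₂| / SD_pooled = |59.6 − 72.0| / 12.8 = 12.4 / 12.8 = 0.969.
For two independent groups with equal n: n = 2·((z_{α/2} + z_β) / d)².
z_{α/2} + z_β = 2.241 + 0.842 = 3.083.
n = 2 × (3.083 / 0.969)² = 2 × 3.182² = 2 × 10.12 = 20.2.
Round up to the next whole participant.

n = 21 per group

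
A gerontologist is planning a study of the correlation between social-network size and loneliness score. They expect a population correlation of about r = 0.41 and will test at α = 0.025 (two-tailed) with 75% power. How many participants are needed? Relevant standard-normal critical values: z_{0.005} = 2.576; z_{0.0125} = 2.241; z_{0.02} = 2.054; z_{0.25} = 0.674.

n = 48

Fisher's z: C = ½·ln((1+r)/(1−r)) = ½·ln(2.3898) = 0.4356.
n = ((z_{α/2} + z_β)/C)² + 3.
(2.241 + 0.674) / 0.4356 = 2.915 / 0.4356 = 6.692.
n = 6.692² + 3 = 44.78 + 3 = 47.8.
Round up.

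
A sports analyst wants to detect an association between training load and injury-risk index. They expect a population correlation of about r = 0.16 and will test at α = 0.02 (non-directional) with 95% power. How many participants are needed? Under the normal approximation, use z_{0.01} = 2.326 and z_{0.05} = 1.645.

Fisher's z: C = ½·ln((1+r)/(1−r)) = ½·ln(1.3810) = 0.1614.
n = ((z_{α/2} + z_β)/C)² + 3.
(2.326 + 1.645) / 0.1614 = 3.971 / 0.1614 = 24.603.
n = 24.603² + 3 = 605.33 + 3 = 608.3.
Round up.

n = 609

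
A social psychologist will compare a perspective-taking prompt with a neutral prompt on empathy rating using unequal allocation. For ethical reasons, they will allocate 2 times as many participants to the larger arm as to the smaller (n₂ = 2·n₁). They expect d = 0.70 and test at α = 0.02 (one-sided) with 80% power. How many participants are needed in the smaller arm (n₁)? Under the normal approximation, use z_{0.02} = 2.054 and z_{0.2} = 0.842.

n₁ = 26

With allocation ratio k = n₂/n₁ = 2, Var(x̄₁−x̄₂) = σ²(1/n₁ + 1/(k·n₁)) = σ²·(k+1)/(k·n₁).
So n₁ = (1 + 1/k)·((z_{α} + z_β)/d)² = 1.500 × (2.896/0.70)².
n₁ = 1.500 × 17.12 = 25.7.
Round up: n₁ = 26, giving n₂ = 2 × 26 = 52.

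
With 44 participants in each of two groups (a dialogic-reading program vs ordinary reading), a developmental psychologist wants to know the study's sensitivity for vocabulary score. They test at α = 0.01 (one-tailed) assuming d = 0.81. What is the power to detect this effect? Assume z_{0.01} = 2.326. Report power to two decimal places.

For two equal groups, power = Φ(d·√(n/2) − z_{α}).
d·√(n/2) = 0.81 × √(44/2) = 0.81 × 4.690 = 3.799.
z_β = 3.799 − 2.326 = 1.473.
Power = Φ(1.473) = 0.930.

power ≈ 0.93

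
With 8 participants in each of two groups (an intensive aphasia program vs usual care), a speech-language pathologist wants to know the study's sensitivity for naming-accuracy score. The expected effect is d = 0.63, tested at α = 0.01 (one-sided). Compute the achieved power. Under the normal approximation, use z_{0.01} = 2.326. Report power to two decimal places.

For two equal groups, power = Φ(d·√(n/2) − z_{α}).
d·√(n/2) = 0.63 × √(8/2) = 0.63 × 2.000 = 1.260.
z_β = 1.260 − 2.326 = -1.066.
Power = Φ(-1.066) = 0.143.

power ≈ 0.14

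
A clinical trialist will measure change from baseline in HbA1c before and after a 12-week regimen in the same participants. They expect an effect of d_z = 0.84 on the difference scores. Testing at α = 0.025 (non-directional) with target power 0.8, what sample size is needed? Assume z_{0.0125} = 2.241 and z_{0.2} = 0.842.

n = 14 pairs

For a paired (one-sample on differences) test: n = ((z_{α/2} + z_β) / d)².
z_{α/2} + z_β = 2.241 + 0.842 = 3.083.
n = (3.083 / 0.84)² = 3.670² = 13.47.
Round up.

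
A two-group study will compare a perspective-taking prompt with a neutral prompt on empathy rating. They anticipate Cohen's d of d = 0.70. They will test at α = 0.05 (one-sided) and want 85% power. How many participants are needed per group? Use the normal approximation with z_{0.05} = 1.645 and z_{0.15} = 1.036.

For two independent groups with equal n: n = 2·((z_{α} + z_β) / d)².
z_{α} + z_β = 1.645 + 1.036 = 2.681.
n = 2 × (2.681 / 0.70)² = 2 × 3.830² = 2 × 14.67 = 29.3.
Round up to the next whole participant.

n = 30 per group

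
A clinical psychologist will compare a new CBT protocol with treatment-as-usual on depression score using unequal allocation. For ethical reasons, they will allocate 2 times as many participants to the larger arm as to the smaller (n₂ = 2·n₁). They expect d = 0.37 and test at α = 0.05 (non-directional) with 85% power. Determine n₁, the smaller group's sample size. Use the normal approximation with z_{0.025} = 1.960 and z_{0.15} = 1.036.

n₁ = 99

With allocation ratio k = n₂/n₁ = 2, Var(x̄₁−x̄₂) = σ²(1/n₁ + 1/(k·n₁)) = σ²·(k+1)/(k·n₁).
So n₁ = (1 + 1/k)·((z_{α/2} + z_β)/d)² = 1.500 × (2.996/0.37)².
n₁ = 1.500 × 65.57 = 98.3.
Round up: n₁ = 99, giving n₂ = 2 × 99 = 198.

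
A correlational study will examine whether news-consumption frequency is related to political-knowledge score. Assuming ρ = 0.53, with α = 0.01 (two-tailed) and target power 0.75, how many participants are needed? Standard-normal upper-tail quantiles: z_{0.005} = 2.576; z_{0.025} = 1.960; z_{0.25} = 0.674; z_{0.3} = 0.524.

Fisher's z: C = ½·ln((1+r)/(1−r)) = ½·ln(3.2553) = 0.5901.
n = ((z_{α/2} + z_β)/C)² + 3.
(2.576 + 0.674) / 0.5901 = 3.250 / 0.5901 = 5.508.
n = 5.508² + 3 = 30.33 + 3 = 33.3.
Round up.

n = 34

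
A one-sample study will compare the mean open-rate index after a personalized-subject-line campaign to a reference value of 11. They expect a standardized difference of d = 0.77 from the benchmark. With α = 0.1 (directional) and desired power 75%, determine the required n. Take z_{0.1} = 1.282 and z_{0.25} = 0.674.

For a one-sample test: n = ((z_{α} + z_β) / d)².
z_{α} + z_β = 1.282 + 0.674 = 1.956.
n = (1.956 / 0.77)² = 2.540² = 6.45.
Round up.

n = 7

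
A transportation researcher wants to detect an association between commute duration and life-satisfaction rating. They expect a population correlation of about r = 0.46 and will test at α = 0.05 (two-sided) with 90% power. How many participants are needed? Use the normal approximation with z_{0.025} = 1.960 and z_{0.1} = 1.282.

Fisher's z: C = ½·ln((1+r)/(1−r)) = ½·ln(2.7037) = 0.4973.
n = ((z_{α/2} + z_β)/C)² + 3.
(1.960 + 1.282) / 0.4973 = 3.242 / 0.4973 = 6.519.
n = 6.519² + 3 = 42.50 + 3 = 45.5.
Round up.

n = 46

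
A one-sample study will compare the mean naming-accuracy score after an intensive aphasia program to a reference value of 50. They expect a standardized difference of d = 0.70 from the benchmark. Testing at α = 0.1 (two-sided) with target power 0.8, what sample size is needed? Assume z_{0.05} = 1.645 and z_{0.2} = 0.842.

n = 13

For a one-sample test: n = ((z_{α/2} + z_β) / d)².
z_{α/2} + z_β = 1.645 + 0.842 = 2.487.
n = (2.487 / 0.70)² = 3.553² = 12.62.
Round up.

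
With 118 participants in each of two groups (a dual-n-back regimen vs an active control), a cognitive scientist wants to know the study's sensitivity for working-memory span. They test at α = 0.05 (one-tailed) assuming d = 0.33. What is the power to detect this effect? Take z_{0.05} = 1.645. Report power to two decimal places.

power ≈ 0.81

For two equal groups, power = Φ(d·√(n/2) − z_{α}).
d·√(n/2) = 0.33 × √(118/2) = 0.33 × 7.681 = 2.535.
z_β = 2.535 − 1.645 = 0.890.
Power = Φ(0.890) = 0.813.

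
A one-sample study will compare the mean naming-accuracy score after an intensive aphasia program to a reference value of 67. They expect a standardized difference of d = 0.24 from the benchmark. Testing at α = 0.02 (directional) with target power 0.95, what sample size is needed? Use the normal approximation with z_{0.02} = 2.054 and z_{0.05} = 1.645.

For a one-sample test: n = ((z_{α} + z_β) / d)².
z_{α} + z_β = 2.054 + 1.645 = 3.699.
n = (3.699 / 0.24)² = 15.412² = 237.55.
Round up.

n = 238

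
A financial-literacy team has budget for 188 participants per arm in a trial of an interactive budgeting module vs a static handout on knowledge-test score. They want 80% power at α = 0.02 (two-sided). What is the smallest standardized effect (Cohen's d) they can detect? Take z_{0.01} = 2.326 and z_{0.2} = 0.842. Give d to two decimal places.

For two independent groups of n = 188 each: d_min = (z_{α/2} + z_β)·√(2/n).
z-sum = 2.326 + 0.842 = 3.168.
d_min = 3.168 × √(2/188) = 3.168 × 0.1031 = 0.327.

d_min ≈ 0.33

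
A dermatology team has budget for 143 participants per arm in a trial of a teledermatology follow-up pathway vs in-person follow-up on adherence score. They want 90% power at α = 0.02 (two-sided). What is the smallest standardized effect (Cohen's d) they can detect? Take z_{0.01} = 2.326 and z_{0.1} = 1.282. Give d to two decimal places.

d_min ≈ 0.43

For two independent groups of n = 143 each: d_min = (z_{α/2} + z_β)·√(2/n).
z-sum = 2.326 + 1.282 = 3.608.
d_min = 3.608 × √(2/143) = 3.608 × 0.1183 = 0.427.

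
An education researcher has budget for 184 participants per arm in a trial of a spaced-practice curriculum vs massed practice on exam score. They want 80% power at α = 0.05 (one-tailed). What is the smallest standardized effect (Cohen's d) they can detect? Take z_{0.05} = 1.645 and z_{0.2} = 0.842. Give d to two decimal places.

d_min ≈ 0.26

For two independent groups of n = 184 each: d_min = (z_{α} + z_β)·√(2/n).
z-sum = 1.645 + 0.842 = 2.487.
d_min = 2.487 × √(2/184) = 2.487 × 0.1043 = 0.259.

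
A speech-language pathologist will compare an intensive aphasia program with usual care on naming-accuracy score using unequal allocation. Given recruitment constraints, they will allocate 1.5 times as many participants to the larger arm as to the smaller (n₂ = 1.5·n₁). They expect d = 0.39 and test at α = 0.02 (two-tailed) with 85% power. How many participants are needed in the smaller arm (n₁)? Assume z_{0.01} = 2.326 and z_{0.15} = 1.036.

n₁ = 124

With allocation ratio k = n₂/n₁ = 1.5, Var(x̄₁−x̄₂) = σ²(1/n₁ + 1/(k·n₁)) = σ²·(k+1)/(k·n₁).
So n₁ = (1 + 1/k)·((z_{α/2} + z_β)/d)² = 1.667 × (3.362/0.39)².
n₁ = 1.667 × 74.31 = 123.9.
Round up: n₁ = 124, giving n₂ = 1.5 × 124 = 186.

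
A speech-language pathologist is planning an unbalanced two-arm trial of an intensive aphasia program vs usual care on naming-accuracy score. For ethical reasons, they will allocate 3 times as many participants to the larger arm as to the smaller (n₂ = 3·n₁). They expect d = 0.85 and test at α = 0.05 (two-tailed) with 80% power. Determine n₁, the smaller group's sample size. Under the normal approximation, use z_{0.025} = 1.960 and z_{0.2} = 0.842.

n₁ = 15

With allocation ratio k = n₂/n₁ = 3, Var(x̄₁−x̄₂) = σ²(1/n₁ + 1/(k·n₁)) = σ²·(k+1)/(k·n₁).
So n₁ = (1 + 1/k)·((z_{α/2} + z_β)/d)² = 1.333 × (2.802/0.85)².
n₁ = 1.333 × 10.87 = 14.5.
Round up: n₁ = 15, giving n₂ = 3 × 15 = 45.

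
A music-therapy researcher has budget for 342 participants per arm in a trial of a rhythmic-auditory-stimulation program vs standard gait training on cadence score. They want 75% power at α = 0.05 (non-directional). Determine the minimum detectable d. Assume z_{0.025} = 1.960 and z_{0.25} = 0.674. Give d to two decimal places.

For two independent groups of n = 342 each: d_min = (z_{α/2} + z_β)·√(2/n).
z-sum = 1.960 + 0.674 = 2.634.
d_min = 2.634 × √(2/342) = 2.634 × 0.0765 = 0.201.

d_min ≈ 0.20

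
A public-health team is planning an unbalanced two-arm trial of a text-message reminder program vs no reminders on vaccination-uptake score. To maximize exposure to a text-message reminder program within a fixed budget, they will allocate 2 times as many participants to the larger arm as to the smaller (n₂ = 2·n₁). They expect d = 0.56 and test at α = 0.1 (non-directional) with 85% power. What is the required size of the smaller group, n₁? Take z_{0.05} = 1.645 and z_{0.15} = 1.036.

With allocation ratio k = n₂/n₁ = 2, Var(x̄₁−x̄₂) = σ²(1/n₁ + 1/(k·n₁)) = σ²·(k+1)/(k·n₁).
So n₁ = (1 + 1/k)·((z_{α/2} + z_β)/d)² = 1.500 × (2.681/0.56)².
n₁ = 1.500 × 22.92 = 34.4.
Round up: n₁ = 35, giving n₂ = 2 × 35 = 70.

n₁ = 35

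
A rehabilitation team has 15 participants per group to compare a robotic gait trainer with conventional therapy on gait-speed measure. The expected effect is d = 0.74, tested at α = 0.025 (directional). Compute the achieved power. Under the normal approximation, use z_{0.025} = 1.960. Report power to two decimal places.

power ≈ 0.53

For two equal groups, power = Φ(d·√(n/2) − z_{α}).
d·√(n/2) = 0.74 × √(15/2) = 0.74 × 2.739 = 2.027.
z_β = 2.027 − 1.960 = 0.067.
Power = Φ(0.067) = 0.527.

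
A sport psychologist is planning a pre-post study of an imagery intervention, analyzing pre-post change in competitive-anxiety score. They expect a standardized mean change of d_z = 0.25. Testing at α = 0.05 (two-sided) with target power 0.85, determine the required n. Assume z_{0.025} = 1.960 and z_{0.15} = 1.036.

n = 144 pairs

For a paired (one-sample on differences) test: n = ((z_{α/2} + z_β) / d)².
z_{α/2} + z_β = 1.960 + 1.036 = 2.996.
n = (2.996 / 0.25)² = 11.984² = 143.62.
Round up.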